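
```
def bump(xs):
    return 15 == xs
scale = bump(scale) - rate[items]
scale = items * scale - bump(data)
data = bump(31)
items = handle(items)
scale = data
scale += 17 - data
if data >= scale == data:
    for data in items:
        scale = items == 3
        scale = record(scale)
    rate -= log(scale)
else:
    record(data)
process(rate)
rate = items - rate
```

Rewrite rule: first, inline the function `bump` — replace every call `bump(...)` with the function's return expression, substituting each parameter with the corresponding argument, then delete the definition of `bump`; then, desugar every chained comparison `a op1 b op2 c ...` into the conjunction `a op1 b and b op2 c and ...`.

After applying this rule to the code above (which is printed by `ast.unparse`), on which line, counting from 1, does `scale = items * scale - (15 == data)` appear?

Transformed code:
scale = (15 == scale) - rate[items]
scale = items * scale - (15 == data)
data = 15 == 31
items = handle(items)
scale = data
scale += 17 - data
if data >= scale and scale == data:
    for data in items:
        scale = items == 3
        scale = record(scale)
    rate -= log(scale)
else:
    record(data)
process(rate)
rate = items - rate

2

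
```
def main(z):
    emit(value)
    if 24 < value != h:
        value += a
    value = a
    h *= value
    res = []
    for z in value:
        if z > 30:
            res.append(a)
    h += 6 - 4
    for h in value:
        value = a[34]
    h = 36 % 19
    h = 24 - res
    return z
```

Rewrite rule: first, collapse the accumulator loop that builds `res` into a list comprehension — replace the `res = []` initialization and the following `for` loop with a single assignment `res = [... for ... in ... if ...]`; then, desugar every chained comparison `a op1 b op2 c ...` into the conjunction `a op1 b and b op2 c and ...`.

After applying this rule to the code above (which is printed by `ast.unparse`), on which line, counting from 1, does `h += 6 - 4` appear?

8

Transformed code:
def main(z):
    emit(value)
    if 24 < value and value != h:
        value += a
    value = a
    h *= value
    res = [a for z in value if z > 30]
    h += 6 - 4
    for h in value:
        value = a[34]
    h = 36 % 19
    h = 24 - res
    return z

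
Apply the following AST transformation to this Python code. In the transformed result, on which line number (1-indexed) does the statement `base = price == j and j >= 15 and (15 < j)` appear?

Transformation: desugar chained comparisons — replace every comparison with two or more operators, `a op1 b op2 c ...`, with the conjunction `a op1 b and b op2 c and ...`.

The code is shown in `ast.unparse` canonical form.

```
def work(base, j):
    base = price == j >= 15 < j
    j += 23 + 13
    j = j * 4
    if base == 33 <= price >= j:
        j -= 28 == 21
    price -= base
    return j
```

2

Transformed code:
def work(base, j):
    base = price == j and j >= 15 and (15 < j)
    j += 23 + 13
    j = j * 4
    if base == 33 and 33 <= price and (price >= j):
        j -= 28 == 21
    price -= base
    return j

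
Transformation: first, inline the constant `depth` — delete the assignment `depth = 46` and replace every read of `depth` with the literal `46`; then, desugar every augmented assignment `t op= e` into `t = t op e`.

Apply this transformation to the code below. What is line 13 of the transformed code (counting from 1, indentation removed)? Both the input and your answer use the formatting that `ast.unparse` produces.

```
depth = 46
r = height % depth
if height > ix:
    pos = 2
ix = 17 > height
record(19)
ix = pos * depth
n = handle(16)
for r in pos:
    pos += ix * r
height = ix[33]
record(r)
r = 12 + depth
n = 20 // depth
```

n = 20 // 46

Transformed code:
r = height % 46
if height > ix:
    pos = 2
ix = 17 > height
record(19)
ix = pos * 46
n = handle(16)
for r in pos:
    pos = pos + ix * r
height = ix[33]
record(r)
r = 12 + 46
n = 20 // 46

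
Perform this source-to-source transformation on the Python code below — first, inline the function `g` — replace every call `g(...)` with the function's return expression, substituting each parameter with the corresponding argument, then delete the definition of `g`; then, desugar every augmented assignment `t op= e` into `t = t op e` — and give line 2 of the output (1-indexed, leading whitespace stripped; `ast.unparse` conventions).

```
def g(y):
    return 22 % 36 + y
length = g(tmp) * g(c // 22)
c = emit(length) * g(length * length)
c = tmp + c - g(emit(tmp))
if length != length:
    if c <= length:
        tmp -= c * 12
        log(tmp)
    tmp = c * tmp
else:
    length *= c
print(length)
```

c = emit(length) * (22 % 36 + length * length)

Transformed code:
length = (22 % 36 + tmp) * (22 % 36 + c // 22)
c = emit(length) * (22 % 36 + length * length)
c = tmp + c - (22 % 36 + emit(tmp))
if length != length:
    if c <= length:
        tmp = tmp - c * 12
        log(tmp)
    tmp = c * tmp
else:
    length = length * c
print(length)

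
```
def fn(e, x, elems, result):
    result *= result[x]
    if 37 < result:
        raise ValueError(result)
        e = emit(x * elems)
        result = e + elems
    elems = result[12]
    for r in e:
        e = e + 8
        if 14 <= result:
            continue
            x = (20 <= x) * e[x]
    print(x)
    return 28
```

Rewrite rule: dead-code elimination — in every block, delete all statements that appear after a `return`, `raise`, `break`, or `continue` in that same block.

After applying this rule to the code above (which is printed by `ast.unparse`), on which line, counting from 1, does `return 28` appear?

11

Transformed code:
def fn(e, x, elems, result):
    result *= result[x]
    if 37 < result:
        raise ValueError(result)
    elems = result[12]
    for r in e:
        e = e + 8
        if 14 <= result:
            continue
    print(x)
    return 28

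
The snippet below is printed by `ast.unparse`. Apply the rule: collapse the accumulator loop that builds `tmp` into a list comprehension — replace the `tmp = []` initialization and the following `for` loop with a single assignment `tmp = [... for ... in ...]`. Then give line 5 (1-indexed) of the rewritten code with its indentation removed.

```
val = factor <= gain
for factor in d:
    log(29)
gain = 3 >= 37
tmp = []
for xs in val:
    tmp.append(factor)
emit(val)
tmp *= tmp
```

Transformed code:
val = factor <= gain
for factor in d:
    log(29)
gain = 3 >= 37
tmp = [factor for xs in val]
emit(val)
tmp *= tmp

tmp = [factor for xs in val]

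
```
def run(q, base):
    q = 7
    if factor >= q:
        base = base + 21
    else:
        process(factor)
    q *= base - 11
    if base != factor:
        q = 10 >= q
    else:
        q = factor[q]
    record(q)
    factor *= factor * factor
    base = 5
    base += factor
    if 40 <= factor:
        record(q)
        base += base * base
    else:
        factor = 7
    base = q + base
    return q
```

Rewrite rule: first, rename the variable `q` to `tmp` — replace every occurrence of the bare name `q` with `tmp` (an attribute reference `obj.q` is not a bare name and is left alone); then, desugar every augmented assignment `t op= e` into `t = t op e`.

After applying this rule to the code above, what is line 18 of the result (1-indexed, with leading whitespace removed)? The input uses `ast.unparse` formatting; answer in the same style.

Transformed code:
def run(tmp, base):
    tmp = 7
    if factor >= tmp:
        base = base + 21
    else:
        process(factor)
    tmp = tmp * (base - 11)
    if base != factor:
        tmp = 10 >= tmp
    else:
        tmp = factor[tmp]
    record(tmp)
    factor = factor * (factor * factor)
    base = 5
    base = base + factor
    if 40 <= factor:
        record(tmp)
        base = base + base * base
    else:
        factor = 7
    base = tmp + base
    return tmp

base = base + base * base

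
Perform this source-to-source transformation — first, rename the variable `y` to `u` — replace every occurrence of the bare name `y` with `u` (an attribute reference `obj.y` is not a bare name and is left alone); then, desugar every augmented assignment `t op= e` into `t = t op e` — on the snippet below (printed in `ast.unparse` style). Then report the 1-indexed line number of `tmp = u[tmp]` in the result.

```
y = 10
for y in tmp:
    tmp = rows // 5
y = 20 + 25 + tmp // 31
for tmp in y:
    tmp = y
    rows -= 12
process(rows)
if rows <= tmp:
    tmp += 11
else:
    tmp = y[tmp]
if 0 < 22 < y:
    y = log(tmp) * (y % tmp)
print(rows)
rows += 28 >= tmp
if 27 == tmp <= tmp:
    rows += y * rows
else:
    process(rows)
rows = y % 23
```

12

Transformed code:
u = 10
for u in tmp:
    tmp = rows // 5
u = 20 + 25 + tmp // 31
for tmp in u:
    tmp = u
    rows = rows - 12
process(rows)
if rows <= tmp:
    tmp = tmp + 11
else:
    tmp = u[tmp]
if 0 < 22 < u:
    u = log(tmp) * (u % tmp)
print(rows)
rows = rows + (28 >= tmp)
if 27 == tmp <= tmp:
    rows = rows + u * rows
else:
    process(rows)
rows = u % 23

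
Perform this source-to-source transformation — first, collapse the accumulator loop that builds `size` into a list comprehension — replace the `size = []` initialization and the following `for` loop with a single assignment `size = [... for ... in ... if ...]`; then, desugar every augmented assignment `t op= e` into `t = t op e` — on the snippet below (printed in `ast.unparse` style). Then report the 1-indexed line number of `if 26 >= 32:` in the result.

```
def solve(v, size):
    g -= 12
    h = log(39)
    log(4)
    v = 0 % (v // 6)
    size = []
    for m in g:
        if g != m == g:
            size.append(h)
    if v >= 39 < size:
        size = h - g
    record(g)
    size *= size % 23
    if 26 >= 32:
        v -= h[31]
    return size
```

11

Transformed code:
def solve(v, size):
    g = g - 12
    h = log(39)
    log(4)
    v = 0 % (v // 6)
    size = [h for m in g if g != m == g]
    if v >= 39 < size:
        size = h - g
    record(g)
    size = size * (size % 23)
    if 26 >= 32:
        v = v - h[31]
    return size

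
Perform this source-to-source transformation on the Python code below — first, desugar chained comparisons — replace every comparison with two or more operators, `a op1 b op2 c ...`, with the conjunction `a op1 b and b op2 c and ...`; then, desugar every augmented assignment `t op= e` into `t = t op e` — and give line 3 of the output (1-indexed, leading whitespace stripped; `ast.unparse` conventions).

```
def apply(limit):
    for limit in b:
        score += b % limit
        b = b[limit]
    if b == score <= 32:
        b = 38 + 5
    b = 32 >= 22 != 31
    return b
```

Transformed code:
def apply(limit):
    for limit in b:
        score = score + b % limit
        b = b[limit]
    if b == score and score <= 32:
        b = 38 + 5
    b = 32 >= 22 and 22 != 31
    return b

score = score + b % limit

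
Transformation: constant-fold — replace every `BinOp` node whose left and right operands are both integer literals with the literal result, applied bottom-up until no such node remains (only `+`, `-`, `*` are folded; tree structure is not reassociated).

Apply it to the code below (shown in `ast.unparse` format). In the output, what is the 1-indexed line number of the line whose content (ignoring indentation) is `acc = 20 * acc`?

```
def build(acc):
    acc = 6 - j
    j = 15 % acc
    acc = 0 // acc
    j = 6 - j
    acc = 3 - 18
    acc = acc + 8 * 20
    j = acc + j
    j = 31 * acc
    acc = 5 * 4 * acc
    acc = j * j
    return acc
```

10

Transformed code:
def build(acc):
    acc = 6 - j
    j = 15 % acc
    acc = 0 // acc
    j = 6 - j
    acc = -15
    acc = acc + 160
    j = acc + j
    j = 31 * acc
    acc = 20 * acc
    acc = j * j
    return acc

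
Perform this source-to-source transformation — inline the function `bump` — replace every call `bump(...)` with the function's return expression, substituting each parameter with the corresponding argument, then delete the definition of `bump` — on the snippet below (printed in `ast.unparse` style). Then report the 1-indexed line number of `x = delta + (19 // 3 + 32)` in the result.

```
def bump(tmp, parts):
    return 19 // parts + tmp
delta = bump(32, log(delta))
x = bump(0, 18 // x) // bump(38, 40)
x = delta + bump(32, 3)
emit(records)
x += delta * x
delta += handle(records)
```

Transformed code:
delta = 19 // log(delta) + 32
x = (19 // (18 // x) + 0) // (19 // 40 + 38)
x = delta + (19 // 3 + 32)
emit(records)
x += delta * x
delta += handle(records)

3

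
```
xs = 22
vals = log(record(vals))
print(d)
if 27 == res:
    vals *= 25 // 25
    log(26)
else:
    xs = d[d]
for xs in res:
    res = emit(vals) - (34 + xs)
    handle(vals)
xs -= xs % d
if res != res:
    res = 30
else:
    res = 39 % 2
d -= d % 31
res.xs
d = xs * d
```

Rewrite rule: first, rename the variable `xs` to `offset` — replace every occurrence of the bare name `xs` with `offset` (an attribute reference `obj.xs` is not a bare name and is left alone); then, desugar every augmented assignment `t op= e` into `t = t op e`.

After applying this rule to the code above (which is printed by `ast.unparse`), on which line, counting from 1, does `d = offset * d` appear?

Transformed code:
offset = 22
vals = log(record(vals))
print(d)
if 27 == res:
    vals = vals * (25 // 25)
    log(26)
else:
    offset = d[d]
for offset in res:
    res = emit(vals) - (34 + offset)
    handle(vals)
offset = offset - offset % d
if res != res:
    res = 30
else:
    res = 39 % 2
d = d - d % 31
res.xs
d = offset * d

19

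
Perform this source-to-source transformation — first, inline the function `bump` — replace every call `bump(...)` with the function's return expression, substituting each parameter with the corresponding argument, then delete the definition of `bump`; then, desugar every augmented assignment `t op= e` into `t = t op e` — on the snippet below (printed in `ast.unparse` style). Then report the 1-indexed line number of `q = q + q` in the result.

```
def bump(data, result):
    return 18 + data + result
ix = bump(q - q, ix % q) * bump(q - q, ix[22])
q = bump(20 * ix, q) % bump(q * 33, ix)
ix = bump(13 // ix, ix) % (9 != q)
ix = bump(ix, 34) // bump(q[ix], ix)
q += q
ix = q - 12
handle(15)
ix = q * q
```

Transformed code:
ix = (18 + (q - q) + ix % q) * (18 + (q - q) + ix[22])
q = (18 + 20 * ix + q) % (18 + q * 33 + ix)
ix = (18 + 13 // ix + ix) % (9 != q)
ix = (18 + ix + 34) // (18 + q[ix] + ix)
q = q + q
ix = q - 12
handle(15)
ix = q * q

5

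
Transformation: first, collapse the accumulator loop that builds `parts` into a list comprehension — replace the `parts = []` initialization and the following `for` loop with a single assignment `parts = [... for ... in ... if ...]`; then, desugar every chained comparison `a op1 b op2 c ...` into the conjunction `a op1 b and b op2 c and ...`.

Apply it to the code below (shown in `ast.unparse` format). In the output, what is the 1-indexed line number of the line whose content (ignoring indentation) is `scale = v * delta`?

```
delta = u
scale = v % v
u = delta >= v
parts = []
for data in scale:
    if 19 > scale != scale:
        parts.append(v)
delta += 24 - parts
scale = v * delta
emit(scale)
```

6

Transformed code:
delta = u
scale = v % v
u = delta >= v
parts = [v for data in scale if 19 > scale and scale != scale]
delta += 24 - parts
scale = v * delta
emit(scale)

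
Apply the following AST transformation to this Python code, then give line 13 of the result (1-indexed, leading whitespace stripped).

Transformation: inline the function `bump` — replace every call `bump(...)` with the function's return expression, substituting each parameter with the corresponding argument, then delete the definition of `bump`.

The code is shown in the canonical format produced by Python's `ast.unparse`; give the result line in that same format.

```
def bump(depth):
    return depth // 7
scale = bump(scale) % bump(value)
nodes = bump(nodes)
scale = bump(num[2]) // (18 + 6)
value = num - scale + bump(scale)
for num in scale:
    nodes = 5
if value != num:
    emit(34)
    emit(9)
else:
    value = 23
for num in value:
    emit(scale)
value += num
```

emit(scale)

Transformed code:
scale = scale // 7 % (value // 7)
nodes = nodes // 7
scale = num[2] // 7 // (18 + 6)
value = num - scale + scale // 7
for num in scale:
    nodes = 5
if value != num:
    emit(34)
    emit(9)
else:
    value = 23
for num in value:
    emit(scale)
value += num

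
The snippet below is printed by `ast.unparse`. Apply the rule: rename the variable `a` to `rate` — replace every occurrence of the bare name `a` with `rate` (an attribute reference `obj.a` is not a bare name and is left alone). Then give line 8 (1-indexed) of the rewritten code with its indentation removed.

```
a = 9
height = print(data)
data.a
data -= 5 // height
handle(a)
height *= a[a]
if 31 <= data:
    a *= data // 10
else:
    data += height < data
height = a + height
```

Transformed code:
rate = 9
height = print(data)
data.a
data -= 5 // height
handle(rate)
height *= rate[rate]
if 31 <= data:
    rate *= data // 10
else:
    data += height < data
height = rate + height

rate *= data // 10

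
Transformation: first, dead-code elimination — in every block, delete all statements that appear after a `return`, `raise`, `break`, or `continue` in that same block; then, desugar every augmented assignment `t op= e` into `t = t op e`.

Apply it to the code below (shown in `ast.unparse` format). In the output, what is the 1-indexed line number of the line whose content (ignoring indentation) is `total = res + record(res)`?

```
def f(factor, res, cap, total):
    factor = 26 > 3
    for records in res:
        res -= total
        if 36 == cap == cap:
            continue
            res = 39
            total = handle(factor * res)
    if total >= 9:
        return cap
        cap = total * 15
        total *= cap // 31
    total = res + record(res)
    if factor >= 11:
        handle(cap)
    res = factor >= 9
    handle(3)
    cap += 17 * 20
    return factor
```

Transformed code:
def f(factor, res, cap, total):
    factor = 26 > 3
    for records in res:
        res = res - total
        if 36 == cap == cap:
            continue
    if total >= 9:
        return cap
    total = res + record(res)
    if factor >= 11:
        handle(cap)
    res = factor >= 9
    handle(3)
    cap = cap + 17 * 20
    return factor

9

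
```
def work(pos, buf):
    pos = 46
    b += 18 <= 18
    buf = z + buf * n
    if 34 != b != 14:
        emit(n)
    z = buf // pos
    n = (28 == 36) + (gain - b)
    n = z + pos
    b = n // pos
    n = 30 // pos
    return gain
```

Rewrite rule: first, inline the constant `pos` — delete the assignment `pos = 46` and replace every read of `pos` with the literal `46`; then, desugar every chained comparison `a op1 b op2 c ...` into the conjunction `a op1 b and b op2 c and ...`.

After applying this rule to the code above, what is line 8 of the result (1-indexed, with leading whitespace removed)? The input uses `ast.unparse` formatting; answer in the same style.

n = z + 46

Transformed code:
def work(pos, buf):
    b += 18 <= 18
    buf = z + buf * n
    if 34 != b and b != 14:
        emit(n)
    z = buf // 46
    n = (28 == 36) + (gain - b)
    n = z + 46
    b = n // 46
    n = 30 // 46
    return gain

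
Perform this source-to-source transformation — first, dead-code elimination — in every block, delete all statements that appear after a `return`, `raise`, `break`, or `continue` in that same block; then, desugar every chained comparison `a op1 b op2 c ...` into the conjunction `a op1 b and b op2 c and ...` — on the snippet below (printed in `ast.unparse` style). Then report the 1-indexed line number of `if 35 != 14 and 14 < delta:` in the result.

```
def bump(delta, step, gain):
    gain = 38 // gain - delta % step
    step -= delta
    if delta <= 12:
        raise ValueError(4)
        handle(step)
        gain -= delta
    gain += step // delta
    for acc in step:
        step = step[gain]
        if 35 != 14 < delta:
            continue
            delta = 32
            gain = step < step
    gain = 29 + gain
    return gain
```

9

Transformed code:
def bump(delta, step, gain):
    gain = 38 // gain - delta % step
    step -= delta
    if delta <= 12:
        raise ValueError(4)
    gain += step // delta
    for acc in step:
        step = step[gain]
        if 35 != 14 and 14 < delta:
            continue
    gain = 29 + gain
    return gain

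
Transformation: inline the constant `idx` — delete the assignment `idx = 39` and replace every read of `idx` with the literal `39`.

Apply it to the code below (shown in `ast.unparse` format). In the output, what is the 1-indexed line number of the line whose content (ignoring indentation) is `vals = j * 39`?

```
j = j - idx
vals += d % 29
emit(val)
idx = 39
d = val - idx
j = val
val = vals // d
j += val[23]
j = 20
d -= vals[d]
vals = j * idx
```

10

Transformed code:
j = j - 39
vals += d % 29
emit(val)
d = val - 39
j = val
val = vals // d
j += val[23]
j = 20
d -= vals[d]
vals = j * 39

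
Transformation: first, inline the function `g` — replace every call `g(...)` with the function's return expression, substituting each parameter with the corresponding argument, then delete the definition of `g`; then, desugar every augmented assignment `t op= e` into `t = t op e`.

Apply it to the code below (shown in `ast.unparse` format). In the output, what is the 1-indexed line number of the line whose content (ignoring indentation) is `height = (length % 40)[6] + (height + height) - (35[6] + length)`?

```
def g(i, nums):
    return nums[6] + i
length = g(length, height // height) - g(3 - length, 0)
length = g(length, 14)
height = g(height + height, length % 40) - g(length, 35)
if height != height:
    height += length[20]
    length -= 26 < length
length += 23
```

3

Transformed code:
length = (height // height)[6] + length - (0[6] + (3 - length))
length = 14[6] + length
height = (length % 40)[6] + (height + height) - (35[6] + length)
if height != height:
    height = height + length[20]
    length = length - (26 < length)
length = length + 23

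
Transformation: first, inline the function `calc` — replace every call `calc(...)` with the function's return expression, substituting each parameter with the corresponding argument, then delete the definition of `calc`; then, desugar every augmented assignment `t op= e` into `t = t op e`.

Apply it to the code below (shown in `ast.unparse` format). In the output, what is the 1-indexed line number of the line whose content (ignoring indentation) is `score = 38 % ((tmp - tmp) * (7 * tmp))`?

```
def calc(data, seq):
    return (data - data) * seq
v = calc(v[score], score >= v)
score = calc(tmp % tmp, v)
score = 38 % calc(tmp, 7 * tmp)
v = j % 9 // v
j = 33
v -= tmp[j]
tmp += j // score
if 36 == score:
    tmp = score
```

3

Transformed code:
v = (v[score] - v[score]) * (score >= v)
score = (tmp % tmp - tmp % tmp) * v
score = 38 % ((tmp - tmp) * (7 * tmp))
v = j % 9 // v
j = 33
v = v - tmp[j]
tmp = tmp + j // score
if 36 == score:
    tmp = score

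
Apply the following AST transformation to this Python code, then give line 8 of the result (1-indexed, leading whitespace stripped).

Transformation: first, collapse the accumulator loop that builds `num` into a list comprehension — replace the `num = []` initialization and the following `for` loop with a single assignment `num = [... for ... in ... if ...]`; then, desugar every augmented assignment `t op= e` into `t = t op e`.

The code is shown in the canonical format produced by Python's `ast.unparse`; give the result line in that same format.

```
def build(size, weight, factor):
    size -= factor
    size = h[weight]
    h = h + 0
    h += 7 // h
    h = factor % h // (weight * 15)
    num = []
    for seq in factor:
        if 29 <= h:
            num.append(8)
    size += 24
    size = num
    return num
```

size = size + 24

Transformed code:
def build(size, weight, factor):
    size = size - factor
    size = h[weight]
    h = h + 0
    h = h + 7 // h
    h = factor % h // (weight * 15)
    num = [8 for seq in factor if 29 <= h]
    size = size + 24
    size = num
    return num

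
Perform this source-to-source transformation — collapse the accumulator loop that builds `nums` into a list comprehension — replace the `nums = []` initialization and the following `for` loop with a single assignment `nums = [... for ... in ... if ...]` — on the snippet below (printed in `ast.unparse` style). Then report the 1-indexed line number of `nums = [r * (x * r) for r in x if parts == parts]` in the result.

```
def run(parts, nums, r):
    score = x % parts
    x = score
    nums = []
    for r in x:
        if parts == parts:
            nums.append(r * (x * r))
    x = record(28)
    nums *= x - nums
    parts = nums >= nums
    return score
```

4

Transformed code:
def run(parts, nums, r):
    score = x % parts
    x = score
    nums = [r * (x * r) for r in x if parts == parts]
    x = record(28)
    nums *= x - nums
    parts = nums >= nums
    return score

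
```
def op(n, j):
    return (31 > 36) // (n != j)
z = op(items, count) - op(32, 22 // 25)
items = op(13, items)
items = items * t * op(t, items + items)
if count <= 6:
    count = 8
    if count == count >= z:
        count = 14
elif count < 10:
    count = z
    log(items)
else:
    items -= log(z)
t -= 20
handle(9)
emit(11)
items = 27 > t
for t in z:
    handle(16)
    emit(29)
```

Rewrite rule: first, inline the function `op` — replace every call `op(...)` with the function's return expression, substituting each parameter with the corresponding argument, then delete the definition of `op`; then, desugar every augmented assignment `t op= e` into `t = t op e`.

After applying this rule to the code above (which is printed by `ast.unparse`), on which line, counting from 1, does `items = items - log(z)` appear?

12

Transformed code:
z = (31 > 36) // (items != count) - (31 > 36) // (32 != 22 // 25)
items = (31 > 36) // (13 != items)
items = items * t * ((31 > 36) // (t != items + items))
if count <= 6:
    count = 8
    if count == count >= z:
        count = 14
elif count < 10:
    count = z
    log(items)
else:
    items = items - log(z)
t = t - 20
handle(9)
emit(11)
items = 27 > t
for t in z:
    handle(16)
    emit(29)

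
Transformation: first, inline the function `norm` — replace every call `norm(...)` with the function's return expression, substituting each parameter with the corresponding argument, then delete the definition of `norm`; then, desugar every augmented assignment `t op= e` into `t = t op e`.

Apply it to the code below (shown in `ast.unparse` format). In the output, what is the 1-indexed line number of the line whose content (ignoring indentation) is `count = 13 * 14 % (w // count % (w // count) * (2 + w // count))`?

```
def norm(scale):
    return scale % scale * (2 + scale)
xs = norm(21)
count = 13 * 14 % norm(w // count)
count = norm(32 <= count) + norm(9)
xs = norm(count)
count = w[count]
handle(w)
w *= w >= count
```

2

Transformed code:
xs = 21 % 21 * (2 + 21)
count = 13 * 14 % (w // count % (w // count) * (2 + w // count))
count = (32 <= count) % (32 <= count) * (2 + (32 <= count)) + 9 % 9 * (2 + 9)
xs = count % count * (2 + count)
count = w[count]
handle(w)
w = w * (w >= count)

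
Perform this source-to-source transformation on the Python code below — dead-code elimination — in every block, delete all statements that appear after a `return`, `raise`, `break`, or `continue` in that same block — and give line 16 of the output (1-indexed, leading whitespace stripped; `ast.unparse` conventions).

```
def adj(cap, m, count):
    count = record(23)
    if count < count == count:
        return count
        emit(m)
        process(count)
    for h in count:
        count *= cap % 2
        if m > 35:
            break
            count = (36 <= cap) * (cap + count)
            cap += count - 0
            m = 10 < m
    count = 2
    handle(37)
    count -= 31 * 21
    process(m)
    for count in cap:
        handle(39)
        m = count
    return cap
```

return cap

Transformed code:
def adj(cap, m, count):
    count = record(23)
    if count < count == count:
        return count
    for h in count:
        count *= cap % 2
        if m > 35:
            break
    count = 2
    handle(37)
    count -= 31 * 21
    process(m)
    for count in cap:
        handle(39)
        m = count
    return cap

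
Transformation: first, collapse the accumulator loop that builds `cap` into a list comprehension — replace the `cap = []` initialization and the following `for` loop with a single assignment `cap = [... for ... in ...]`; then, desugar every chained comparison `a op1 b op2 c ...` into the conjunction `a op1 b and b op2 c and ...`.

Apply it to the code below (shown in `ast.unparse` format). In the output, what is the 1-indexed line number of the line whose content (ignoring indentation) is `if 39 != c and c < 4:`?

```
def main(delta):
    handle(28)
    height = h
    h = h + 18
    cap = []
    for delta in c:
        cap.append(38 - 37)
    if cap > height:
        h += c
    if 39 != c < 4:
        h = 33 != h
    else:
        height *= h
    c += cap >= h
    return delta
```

8

Transformed code:
def main(delta):
    handle(28)
    height = h
    h = h + 18
    cap = [38 - 37 for delta in c]
    if cap > height:
        h += c
    if 39 != c and c < 4:
        h = 33 != h
    else:
        height *= h
    c += cap >= h
    return delta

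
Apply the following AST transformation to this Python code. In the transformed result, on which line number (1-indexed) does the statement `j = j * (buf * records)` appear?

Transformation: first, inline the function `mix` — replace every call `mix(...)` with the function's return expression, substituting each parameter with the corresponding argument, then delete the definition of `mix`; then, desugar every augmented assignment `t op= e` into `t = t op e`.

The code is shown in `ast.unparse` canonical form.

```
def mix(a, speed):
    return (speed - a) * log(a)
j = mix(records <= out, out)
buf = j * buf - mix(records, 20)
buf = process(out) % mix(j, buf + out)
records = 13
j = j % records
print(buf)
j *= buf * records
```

Transformed code:
j = (out - (records <= out)) * log(records <= out)
buf = j * buf - (20 - records) * log(records)
buf = process(out) % ((buf + out - j) * log(j))
records = 13
j = j % records
print(buf)
j = j * (buf * records)

7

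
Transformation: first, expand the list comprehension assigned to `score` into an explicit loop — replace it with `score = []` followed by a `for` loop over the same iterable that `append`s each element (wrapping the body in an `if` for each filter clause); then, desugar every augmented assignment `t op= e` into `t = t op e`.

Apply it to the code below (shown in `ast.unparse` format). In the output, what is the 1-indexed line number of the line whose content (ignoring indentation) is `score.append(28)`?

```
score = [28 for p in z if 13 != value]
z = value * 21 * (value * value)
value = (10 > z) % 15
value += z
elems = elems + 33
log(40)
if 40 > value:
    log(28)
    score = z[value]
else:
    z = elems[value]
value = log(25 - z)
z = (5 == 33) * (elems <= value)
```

4

Transformed code:
score = []
for p in z:
    if 13 != value:
        score.append(28)
z = value * 21 * (value * value)
value = (10 > z) % 15
value = value + z
elems = elems + 33
log(40)
if 40 > value:
    log(28)
    score = z[value]
else:
    z = elems[value]
value = log(25 - z)
z = (5 == 33) * (elems <= value)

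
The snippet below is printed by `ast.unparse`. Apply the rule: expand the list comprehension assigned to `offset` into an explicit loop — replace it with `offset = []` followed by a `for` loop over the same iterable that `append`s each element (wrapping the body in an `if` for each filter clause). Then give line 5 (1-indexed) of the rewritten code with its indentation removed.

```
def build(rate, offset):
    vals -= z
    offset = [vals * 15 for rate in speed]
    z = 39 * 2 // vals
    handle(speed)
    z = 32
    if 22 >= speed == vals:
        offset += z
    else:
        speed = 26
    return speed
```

offset.append(vals * 15)

Transformed code:
def build(rate, offset):
    vals -= z
    offset = []
    for rate in speed:
        offset.append(vals * 15)
    z = 39 * 2 // vals
    handle(speed)
    z = 32
    if 22 >= speed == vals:
        offset += z
    else:
        speed = 26
    return speed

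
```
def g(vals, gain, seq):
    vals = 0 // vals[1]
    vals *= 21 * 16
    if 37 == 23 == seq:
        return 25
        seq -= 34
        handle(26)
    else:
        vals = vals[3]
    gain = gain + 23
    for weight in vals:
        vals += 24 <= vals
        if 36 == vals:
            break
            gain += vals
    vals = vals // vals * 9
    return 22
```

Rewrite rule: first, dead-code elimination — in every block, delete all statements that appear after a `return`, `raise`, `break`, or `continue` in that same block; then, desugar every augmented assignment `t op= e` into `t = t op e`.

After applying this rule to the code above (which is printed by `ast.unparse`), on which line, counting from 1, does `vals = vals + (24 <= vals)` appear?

10

Transformed code:
def g(vals, gain, seq):
    vals = 0 // vals[1]
    vals = vals * (21 * 16)
    if 37 == 23 == seq:
        return 25
    else:
        vals = vals[3]
    gain = gain + 23
    for weight in vals:
        vals = vals + (24 <= vals)
        if 36 == vals:
            break
    vals = vals // vals * 9
    return 22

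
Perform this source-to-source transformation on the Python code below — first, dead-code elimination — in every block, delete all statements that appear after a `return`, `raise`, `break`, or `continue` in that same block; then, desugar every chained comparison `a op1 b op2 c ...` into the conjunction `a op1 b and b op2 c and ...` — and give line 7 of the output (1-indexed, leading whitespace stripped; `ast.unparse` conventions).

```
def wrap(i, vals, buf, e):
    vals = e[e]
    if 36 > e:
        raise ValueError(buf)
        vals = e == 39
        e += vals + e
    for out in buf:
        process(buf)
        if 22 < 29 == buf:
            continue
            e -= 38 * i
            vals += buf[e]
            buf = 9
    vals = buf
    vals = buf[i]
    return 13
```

Transformed code:
def wrap(i, vals, buf, e):
    vals = e[e]
    if 36 > e:
        raise ValueError(buf)
    for out in buf:
        process(buf)
        if 22 < 29 and 29 == buf:
            continue
    vals = buf
    vals = buf[i]
    return 13

if 22 < 29 and 29 == buf:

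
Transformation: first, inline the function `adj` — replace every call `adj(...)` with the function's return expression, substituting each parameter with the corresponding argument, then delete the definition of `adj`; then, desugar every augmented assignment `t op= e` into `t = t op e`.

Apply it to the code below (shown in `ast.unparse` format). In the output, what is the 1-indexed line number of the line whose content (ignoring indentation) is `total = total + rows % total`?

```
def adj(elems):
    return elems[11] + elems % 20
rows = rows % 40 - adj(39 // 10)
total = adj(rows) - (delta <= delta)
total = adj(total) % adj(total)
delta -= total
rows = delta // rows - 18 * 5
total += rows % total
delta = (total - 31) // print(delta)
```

Transformed code:
rows = rows % 40 - ((39 // 10)[11] + 39 // 10 % 20)
total = rows[11] + rows % 20 - (delta <= delta)
total = (total[11] + total % 20) % (total[11] + total % 20)
delta = delta - total
rows = delta // rows - 18 * 5
total = total + rows % total
delta = (total - 31) // print(delta)

6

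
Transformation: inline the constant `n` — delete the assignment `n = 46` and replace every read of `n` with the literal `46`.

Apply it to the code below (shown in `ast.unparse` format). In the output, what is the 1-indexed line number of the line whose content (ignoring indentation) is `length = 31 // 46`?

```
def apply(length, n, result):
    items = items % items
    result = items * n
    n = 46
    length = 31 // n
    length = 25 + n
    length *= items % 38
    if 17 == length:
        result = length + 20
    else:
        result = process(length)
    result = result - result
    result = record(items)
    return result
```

Transformed code:
def apply(length, n, result):
    items = items % items
    result = items * 46
    length = 31 // 46
    length = 25 + 46
    length *= items % 38
    if 17 == length:
        result = length + 20
    else:
        result = process(length)
    result = result - result
    result = record(items)
    return result

4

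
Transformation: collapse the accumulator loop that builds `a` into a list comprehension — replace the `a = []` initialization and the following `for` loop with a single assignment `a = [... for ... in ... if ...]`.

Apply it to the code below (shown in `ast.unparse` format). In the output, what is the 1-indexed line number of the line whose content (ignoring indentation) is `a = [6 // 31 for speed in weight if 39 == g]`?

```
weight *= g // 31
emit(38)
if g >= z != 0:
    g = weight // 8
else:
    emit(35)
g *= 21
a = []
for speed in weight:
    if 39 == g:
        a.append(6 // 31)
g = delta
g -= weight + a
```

Transformed code:
weight *= g // 31
emit(38)
if g >= z != 0:
    g = weight // 8
else:
    emit(35)
g *= 21
a = [6 // 31 for speed in weight if 39 == g]
g = delta
g -= weight + a

8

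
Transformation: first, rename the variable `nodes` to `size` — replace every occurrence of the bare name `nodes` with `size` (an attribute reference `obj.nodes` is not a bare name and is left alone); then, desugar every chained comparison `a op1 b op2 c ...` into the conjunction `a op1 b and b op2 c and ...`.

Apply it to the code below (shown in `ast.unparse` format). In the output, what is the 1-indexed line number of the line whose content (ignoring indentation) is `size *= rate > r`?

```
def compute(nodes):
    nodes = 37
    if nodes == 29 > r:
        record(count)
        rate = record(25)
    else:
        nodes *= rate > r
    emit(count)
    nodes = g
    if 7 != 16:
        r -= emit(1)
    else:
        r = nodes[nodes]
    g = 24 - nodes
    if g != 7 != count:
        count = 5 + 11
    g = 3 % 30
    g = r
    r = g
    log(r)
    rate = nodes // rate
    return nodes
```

Transformed code:
def compute(size):
    size = 37
    if size == 29 and 29 > r:
        record(count)
        rate = record(25)
    else:
        size *= rate > r
    emit(count)
    size = g
    if 7 != 16:
        r -= emit(1)
    else:
        r = size[size]
    g = 24 - size
    if g != 7 and 7 != count:
        count = 5 + 11
    g = 3 % 30
    g = r
    r = g
    log(r)
    rate = size // rate
    return size

7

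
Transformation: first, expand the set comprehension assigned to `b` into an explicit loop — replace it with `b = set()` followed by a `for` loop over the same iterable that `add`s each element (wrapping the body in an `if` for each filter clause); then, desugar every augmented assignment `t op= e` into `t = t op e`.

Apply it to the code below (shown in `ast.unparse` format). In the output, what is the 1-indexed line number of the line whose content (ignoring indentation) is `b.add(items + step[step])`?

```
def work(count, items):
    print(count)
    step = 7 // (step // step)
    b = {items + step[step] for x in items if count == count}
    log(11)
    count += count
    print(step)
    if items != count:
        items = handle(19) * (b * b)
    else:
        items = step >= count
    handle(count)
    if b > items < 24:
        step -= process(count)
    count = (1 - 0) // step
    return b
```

7

Transformed code:
def work(count, items):
    print(count)
    step = 7 // (step // step)
    b = set()
    for x in items:
        if count == count:
            b.add(items + step[step])
    log(11)
    count = count + count
    print(step)
    if items != count:
        items = handle(19) * (b * b)
    else:
        items = step >= count
    handle(count)
    if b > items < 24:
        step = step - process(count)
    count = (1 - 0) // step
    return b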